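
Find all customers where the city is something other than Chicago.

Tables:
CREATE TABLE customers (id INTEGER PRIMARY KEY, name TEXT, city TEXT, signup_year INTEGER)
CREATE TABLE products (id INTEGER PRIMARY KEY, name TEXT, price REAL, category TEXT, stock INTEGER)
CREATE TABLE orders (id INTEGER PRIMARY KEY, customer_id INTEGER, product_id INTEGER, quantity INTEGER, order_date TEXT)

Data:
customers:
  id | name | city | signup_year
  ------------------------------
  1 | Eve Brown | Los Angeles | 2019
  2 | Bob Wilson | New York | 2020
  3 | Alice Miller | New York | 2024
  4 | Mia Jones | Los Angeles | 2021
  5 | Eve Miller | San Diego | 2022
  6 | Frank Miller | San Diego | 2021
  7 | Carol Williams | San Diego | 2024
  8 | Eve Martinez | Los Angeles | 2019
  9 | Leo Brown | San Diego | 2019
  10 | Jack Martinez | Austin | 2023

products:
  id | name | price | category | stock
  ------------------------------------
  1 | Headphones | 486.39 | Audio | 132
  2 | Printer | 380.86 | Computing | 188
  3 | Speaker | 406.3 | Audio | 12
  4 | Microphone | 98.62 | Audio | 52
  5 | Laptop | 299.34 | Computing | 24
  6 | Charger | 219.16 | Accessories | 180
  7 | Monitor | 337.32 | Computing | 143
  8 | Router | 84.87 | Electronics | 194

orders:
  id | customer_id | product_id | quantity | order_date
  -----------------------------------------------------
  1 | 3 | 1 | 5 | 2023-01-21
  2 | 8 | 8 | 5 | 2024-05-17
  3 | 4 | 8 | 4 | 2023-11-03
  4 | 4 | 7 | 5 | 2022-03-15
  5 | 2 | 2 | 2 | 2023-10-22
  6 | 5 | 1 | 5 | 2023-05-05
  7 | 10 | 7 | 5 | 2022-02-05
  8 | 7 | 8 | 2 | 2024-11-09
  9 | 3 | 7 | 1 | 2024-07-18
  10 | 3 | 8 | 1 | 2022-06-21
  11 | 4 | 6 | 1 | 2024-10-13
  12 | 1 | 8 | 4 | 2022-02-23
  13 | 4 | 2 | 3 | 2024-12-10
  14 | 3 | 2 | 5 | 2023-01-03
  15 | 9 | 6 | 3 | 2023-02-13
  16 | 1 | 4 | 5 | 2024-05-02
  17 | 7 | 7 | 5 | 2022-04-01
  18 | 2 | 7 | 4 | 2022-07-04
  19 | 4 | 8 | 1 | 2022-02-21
SELECT name, city FROM customers WHERE city <> 'Chicago'

Execution result:
name | city
Eve Brown | Los Angeles
Bob Wilson | New York
Alice Miller | New York
Mia Jones | Los Angeles
Eve Miller | San Diego
Frank Miller | San Diego
Carol Williams | San Diego
Eve Martinez | Los Angeles
Leo Brown | San Diego
Jack Martinez | Austin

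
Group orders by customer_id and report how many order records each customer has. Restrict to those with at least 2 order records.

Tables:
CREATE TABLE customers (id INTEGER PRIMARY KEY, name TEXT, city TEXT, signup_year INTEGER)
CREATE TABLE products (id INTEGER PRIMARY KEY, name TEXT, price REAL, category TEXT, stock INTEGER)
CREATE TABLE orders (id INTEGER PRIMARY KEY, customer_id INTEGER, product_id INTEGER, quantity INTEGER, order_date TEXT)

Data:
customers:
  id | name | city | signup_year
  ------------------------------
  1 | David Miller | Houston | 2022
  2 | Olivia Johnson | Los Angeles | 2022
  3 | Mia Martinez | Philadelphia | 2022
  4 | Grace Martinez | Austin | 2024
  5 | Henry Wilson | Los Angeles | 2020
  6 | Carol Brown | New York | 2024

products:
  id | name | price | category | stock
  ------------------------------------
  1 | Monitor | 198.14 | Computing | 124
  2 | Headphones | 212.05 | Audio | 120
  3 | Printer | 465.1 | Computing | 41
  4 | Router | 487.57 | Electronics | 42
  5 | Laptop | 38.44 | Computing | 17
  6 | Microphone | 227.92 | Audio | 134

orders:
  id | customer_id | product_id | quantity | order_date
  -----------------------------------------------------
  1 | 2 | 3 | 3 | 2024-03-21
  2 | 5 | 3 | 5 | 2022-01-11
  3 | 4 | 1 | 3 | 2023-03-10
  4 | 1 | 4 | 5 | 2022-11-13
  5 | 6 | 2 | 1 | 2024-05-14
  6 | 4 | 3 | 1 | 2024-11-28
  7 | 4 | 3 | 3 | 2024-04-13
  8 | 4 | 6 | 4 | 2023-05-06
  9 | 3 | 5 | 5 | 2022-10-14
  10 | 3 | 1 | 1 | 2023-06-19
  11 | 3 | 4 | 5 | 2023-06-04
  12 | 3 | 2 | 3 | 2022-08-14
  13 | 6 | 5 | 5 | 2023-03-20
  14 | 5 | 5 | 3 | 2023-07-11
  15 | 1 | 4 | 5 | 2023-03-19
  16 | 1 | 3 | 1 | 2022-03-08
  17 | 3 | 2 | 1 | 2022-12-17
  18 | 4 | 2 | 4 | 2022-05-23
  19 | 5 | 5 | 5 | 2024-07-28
SELECT customer_id, COUNT(*) AS order_count FROM orders GROUP BY customer_id HAVING COUNT(*) >= 2

Execution result:
customer_id | order_count
1 | 3
3 | 5
4 | 5
5 | 3
6 | 2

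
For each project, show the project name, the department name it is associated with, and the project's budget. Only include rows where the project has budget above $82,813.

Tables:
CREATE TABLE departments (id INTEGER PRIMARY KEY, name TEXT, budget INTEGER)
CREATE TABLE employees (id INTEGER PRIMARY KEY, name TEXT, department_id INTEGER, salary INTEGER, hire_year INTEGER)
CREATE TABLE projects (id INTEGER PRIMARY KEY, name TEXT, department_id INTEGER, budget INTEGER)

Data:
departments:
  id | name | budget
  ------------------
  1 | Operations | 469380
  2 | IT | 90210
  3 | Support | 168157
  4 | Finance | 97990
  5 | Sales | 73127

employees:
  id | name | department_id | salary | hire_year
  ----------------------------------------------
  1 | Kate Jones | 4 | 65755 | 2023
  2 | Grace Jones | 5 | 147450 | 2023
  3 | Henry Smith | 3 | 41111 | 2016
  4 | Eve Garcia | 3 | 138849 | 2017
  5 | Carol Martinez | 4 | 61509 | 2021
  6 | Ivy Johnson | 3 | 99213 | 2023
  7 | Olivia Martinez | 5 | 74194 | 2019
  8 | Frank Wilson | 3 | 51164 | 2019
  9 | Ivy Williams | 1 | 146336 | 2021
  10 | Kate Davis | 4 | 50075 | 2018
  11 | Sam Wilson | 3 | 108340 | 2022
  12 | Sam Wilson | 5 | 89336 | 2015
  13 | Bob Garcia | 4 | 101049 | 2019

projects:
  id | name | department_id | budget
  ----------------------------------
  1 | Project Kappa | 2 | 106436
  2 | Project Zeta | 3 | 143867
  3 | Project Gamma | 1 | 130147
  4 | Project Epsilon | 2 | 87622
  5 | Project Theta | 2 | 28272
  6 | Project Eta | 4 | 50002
SELECT c.name, p.name AS department, c.budget FROM projects c JOIN departments p ON c.department_id = p.id WHERE c.budget > 82813

Execution result:
name | department | budget
Project Kappa | IT | 106436
Project Zeta | Support | 143867
Project Gamma | Operations | 130147
Project Epsilon | IT | 87622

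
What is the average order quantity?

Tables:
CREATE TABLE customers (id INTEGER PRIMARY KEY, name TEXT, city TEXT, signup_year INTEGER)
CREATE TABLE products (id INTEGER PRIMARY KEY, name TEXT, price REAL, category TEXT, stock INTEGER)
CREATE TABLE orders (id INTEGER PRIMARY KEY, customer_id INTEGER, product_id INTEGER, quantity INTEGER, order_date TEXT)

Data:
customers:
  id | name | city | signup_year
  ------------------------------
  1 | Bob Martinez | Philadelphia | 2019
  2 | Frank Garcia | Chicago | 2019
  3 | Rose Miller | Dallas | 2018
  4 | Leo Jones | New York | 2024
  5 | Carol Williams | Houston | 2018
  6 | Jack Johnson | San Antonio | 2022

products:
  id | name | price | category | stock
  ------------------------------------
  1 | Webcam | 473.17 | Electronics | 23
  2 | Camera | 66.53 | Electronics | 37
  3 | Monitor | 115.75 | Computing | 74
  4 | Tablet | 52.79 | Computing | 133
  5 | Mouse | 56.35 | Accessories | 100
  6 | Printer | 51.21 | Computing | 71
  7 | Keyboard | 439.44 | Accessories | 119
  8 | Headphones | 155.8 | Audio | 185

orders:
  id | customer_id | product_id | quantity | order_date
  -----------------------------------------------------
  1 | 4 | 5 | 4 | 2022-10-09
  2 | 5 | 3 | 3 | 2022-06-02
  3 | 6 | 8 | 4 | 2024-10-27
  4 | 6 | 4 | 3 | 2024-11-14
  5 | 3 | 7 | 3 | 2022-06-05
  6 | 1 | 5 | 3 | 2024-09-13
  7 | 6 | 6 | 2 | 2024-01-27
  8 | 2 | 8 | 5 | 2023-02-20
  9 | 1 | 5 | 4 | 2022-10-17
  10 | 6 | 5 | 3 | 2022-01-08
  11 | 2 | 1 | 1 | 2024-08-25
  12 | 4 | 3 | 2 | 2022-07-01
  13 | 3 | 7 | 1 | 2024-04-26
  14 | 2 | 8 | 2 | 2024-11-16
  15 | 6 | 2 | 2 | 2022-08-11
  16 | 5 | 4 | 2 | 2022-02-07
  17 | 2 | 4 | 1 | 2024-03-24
SELECT AVG(quantity) FROM orders

Execution result:
2.65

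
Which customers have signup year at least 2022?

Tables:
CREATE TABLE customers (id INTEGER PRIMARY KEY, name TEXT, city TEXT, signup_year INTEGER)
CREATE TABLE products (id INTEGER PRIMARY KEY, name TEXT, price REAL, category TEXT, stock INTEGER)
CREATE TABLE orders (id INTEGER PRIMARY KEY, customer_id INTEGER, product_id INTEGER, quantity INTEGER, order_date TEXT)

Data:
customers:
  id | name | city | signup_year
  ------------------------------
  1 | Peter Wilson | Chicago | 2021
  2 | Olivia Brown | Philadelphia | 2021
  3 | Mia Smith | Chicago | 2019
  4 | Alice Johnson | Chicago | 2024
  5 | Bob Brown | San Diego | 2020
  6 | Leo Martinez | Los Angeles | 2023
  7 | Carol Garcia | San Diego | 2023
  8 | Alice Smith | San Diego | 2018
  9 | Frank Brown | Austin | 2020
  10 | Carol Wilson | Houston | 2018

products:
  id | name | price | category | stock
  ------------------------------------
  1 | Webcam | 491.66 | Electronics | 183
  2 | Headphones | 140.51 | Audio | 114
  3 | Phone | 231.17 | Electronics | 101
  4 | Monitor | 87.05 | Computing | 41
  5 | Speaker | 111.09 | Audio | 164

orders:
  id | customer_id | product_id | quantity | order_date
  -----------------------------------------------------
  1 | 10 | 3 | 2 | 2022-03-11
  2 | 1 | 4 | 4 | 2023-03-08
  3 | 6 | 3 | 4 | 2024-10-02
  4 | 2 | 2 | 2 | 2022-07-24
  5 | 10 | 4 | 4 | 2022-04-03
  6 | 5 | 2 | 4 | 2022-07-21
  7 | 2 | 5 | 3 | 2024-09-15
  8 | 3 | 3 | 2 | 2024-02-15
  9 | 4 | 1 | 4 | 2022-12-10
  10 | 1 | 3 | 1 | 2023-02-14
SELECT name, signup_year FROM customers WHERE signup_year >= 2022

Execution result:
name | signup_year
Alice Johnson | 2024
Leo Martinez | 2023
Carol Garcia | 2023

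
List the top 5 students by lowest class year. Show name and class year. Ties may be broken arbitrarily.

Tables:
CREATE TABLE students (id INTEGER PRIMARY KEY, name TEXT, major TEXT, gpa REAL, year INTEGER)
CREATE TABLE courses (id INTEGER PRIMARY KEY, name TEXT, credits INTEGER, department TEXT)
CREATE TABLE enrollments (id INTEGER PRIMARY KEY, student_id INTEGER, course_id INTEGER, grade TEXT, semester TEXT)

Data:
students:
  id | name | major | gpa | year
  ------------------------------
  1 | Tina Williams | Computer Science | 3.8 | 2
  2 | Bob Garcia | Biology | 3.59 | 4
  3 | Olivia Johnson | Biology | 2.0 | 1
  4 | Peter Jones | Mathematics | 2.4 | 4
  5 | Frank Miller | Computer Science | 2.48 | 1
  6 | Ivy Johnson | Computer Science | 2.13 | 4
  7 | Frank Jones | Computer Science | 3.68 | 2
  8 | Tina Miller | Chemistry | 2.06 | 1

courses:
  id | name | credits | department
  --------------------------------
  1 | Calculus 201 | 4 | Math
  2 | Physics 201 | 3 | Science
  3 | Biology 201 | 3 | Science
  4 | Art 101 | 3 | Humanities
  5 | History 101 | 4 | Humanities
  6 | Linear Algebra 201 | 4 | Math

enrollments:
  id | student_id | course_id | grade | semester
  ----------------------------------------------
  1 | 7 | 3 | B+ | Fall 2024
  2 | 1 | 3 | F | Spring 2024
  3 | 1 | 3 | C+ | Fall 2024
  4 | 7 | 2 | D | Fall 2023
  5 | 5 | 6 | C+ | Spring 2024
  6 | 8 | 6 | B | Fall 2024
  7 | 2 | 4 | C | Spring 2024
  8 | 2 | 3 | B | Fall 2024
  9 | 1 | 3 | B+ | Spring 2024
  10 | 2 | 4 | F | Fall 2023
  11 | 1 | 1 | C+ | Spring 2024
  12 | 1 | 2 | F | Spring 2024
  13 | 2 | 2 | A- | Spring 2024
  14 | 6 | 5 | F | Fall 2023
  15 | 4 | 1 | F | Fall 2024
SELECT name, year FROM students ORDER BY year ASC LIMIT 5

Execution result:
name | year
Olivia Johnson | 1
Frank Miller | 1
Tina Miller | 1
Tina Williams | 2
Frank Jones | 2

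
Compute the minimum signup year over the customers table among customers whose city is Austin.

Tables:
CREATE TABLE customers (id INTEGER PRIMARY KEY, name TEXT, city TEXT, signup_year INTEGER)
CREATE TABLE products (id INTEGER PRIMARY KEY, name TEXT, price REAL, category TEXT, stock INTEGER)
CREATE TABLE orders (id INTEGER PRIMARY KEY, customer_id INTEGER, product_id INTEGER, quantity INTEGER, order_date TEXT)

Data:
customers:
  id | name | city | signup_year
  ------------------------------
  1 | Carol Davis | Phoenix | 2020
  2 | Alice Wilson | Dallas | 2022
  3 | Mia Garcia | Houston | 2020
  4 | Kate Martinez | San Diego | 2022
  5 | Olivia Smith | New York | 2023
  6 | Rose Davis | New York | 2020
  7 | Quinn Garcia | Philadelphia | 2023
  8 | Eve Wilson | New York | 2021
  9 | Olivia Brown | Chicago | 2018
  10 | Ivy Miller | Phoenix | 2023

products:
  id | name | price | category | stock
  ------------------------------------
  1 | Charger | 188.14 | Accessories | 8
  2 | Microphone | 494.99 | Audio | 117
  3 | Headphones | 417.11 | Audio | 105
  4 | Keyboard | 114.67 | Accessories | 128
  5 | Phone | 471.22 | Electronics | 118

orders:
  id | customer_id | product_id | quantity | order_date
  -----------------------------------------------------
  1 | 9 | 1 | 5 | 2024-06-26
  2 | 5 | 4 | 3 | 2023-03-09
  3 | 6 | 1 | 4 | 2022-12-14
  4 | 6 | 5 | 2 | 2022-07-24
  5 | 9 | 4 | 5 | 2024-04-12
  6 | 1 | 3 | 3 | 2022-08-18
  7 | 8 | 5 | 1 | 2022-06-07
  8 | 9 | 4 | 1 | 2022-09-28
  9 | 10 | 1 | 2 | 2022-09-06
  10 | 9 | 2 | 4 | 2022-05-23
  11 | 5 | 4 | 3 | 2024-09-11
SELECT MIN(signup_year) FROM customers WHERE city = 'Austin'

Execution result:
NULL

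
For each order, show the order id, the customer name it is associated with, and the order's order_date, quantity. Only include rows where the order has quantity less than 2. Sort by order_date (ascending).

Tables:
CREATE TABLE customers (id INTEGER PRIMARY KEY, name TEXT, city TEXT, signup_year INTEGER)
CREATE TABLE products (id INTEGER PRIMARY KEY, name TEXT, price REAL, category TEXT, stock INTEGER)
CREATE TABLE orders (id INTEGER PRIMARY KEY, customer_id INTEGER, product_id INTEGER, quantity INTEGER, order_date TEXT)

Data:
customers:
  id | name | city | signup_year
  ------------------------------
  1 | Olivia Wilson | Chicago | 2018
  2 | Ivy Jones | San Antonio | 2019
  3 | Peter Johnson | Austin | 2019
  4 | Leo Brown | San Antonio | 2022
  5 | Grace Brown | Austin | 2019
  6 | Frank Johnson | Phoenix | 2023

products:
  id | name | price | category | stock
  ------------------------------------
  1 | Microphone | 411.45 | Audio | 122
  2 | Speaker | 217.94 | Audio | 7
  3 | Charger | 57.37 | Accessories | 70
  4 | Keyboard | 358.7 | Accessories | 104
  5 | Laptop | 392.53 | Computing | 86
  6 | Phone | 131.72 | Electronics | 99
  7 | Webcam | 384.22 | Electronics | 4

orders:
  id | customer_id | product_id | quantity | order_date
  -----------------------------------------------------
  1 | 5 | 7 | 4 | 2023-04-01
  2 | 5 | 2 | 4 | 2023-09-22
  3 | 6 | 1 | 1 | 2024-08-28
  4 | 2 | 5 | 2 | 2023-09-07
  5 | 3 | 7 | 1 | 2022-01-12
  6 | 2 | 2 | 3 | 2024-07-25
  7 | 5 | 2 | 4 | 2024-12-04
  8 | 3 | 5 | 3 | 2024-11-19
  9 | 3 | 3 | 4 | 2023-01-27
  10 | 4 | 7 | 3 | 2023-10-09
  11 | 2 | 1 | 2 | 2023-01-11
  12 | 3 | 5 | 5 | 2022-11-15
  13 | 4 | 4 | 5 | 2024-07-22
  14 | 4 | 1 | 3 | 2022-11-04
SELECT c.id, p.name AS customer, c.order_date, c.quantity FROM orders c JOIN customers p ON c.customer_id = p.id WHERE c.quantity < 2 ORDER BY c.order_date ASC

Execution result:
id | customer | order_date | quantity
5 | Peter Johnson | 2022-01-12 | 1
3 | Frank Johnson | 2024-08-28 | 1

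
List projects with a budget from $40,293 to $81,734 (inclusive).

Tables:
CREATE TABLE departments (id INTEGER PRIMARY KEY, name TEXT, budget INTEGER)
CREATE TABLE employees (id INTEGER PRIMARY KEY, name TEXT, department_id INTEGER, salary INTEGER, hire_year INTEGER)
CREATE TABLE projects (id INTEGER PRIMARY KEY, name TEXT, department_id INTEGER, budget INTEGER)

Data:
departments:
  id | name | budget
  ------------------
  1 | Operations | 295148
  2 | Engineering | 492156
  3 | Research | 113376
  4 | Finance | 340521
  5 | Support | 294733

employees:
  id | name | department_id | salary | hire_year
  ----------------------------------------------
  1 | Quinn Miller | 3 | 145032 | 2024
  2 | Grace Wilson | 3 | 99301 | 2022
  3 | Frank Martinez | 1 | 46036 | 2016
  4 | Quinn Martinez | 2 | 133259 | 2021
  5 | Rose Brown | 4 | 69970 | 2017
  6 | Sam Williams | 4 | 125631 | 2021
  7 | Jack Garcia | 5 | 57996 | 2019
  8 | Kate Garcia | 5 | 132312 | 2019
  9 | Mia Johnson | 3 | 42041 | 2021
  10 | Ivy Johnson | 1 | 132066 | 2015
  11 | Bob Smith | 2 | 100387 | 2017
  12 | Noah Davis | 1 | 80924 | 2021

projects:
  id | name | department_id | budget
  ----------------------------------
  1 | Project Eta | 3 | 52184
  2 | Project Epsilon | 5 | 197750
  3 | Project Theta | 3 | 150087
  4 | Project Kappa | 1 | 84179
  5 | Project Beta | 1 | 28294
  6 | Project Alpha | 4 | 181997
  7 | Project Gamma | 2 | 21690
SELECT name, budget FROM projects WHERE budget BETWEEN 40293 AND 81734

Execution result:
name | budget
Project Eta | 52184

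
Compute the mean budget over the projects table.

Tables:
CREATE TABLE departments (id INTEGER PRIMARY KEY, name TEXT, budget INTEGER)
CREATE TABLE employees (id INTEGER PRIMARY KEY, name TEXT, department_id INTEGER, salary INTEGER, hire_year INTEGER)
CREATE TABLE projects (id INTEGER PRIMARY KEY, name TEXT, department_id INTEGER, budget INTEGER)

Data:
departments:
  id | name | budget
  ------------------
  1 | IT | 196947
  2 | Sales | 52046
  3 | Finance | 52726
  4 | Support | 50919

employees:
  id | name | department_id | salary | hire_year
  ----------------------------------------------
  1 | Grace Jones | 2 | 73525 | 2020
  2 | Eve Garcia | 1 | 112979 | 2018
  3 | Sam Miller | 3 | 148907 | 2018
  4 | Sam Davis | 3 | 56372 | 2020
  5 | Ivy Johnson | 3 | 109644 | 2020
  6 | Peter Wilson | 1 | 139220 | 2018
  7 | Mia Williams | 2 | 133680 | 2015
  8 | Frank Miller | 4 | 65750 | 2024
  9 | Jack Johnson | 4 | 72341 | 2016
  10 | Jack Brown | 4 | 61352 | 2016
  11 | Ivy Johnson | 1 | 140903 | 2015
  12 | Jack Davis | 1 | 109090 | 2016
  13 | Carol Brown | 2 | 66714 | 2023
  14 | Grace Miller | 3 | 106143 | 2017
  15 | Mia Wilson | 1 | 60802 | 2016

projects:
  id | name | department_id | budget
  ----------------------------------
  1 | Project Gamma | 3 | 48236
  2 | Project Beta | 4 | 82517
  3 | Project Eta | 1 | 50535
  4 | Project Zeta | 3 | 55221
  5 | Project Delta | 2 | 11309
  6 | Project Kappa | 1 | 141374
SELECT AVG(budget) FROM projects

Execution result:
64865.33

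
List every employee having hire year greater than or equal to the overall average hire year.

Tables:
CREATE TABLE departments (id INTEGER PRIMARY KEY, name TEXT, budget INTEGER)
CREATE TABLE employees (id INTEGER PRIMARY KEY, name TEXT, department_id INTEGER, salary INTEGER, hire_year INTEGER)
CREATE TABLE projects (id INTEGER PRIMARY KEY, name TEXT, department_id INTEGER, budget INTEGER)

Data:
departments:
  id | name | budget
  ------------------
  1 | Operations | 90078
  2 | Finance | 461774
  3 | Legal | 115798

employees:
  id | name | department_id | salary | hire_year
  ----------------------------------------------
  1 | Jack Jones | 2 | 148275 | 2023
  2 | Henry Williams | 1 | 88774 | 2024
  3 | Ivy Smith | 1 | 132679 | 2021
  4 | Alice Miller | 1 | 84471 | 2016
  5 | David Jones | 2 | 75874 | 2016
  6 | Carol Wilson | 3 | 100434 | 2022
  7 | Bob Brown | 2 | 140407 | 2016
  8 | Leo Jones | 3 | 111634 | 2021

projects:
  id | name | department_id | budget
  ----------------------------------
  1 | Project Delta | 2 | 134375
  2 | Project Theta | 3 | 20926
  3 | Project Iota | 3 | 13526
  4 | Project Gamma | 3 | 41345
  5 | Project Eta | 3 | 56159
SELECT name, hire_year FROM employees WHERE hire_year >= (SELECT AVG(hire_year) FROM employees)

Execution result:
name | hire_year
Jack Jones | 2023
Henry Williams | 2024
Ivy Smith | 2021
Carol Wilson | 2022
Leo Jones | 2021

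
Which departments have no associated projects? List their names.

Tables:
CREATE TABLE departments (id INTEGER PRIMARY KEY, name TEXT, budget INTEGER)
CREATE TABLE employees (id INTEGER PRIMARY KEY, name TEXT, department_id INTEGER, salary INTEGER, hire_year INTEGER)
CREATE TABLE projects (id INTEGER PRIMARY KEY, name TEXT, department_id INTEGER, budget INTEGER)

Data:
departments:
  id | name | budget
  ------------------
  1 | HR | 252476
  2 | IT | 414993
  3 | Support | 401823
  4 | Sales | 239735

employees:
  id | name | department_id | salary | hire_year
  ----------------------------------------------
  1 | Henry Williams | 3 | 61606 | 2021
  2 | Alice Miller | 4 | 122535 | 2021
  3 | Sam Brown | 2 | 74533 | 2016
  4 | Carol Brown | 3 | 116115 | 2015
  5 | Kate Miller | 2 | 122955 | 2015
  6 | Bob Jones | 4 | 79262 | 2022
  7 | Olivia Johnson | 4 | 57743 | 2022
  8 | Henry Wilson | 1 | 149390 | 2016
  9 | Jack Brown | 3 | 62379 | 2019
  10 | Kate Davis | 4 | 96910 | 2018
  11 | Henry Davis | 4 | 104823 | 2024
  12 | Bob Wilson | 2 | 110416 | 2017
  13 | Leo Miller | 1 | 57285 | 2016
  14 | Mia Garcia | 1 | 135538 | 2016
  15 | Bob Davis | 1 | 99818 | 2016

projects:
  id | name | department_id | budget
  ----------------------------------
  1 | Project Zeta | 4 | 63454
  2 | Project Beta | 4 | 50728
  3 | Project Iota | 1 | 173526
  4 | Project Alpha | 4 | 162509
SELECT p.name FROM departments p LEFT JOIN projects c ON c.department_id = p.id WHERE c.id IS NULL

Execution result:
name
IT
Support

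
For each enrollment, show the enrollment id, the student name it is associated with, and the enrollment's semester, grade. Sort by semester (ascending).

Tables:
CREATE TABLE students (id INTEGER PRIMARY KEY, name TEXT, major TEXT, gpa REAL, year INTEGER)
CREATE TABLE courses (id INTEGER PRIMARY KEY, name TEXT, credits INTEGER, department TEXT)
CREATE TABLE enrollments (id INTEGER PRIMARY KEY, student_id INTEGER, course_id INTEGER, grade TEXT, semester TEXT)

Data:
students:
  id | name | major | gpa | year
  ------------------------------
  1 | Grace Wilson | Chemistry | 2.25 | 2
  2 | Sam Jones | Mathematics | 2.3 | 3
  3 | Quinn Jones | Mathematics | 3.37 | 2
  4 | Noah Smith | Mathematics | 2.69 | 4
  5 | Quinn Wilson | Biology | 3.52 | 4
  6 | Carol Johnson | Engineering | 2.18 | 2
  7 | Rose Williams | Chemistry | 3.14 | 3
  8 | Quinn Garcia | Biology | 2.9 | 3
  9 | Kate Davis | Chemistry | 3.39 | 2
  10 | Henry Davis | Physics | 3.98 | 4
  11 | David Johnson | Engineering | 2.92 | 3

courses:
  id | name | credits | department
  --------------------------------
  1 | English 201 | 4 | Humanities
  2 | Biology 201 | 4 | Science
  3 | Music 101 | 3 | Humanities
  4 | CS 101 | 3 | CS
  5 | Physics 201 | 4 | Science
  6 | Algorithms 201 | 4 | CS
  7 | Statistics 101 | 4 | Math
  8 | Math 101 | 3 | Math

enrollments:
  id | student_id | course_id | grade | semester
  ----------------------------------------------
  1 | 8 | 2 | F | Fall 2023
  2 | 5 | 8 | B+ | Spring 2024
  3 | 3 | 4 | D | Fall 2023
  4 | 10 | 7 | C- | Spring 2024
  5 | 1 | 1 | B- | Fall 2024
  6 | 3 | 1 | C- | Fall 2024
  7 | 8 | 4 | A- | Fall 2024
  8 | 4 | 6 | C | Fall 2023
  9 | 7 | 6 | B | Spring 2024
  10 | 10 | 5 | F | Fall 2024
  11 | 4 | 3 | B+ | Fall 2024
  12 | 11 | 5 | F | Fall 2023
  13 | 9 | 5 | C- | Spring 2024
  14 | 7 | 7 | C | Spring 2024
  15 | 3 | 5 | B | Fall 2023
SELECT c.id, p.name AS student, c.semester, c.grade FROM enrollments c JOIN students p ON c.student_id = p.id ORDER BY c.semester ASC

Execution result:
id | student | semester | grade
1 | Quinn Garcia | Fall 2023 | F
3 | Quinn Jones | Fall 2023 | D
8 | Noah Smith | Fall 2023 | C
12 | David Johnson | Fall 2023 | F
15 | Quinn Jones | Fall 2023 | B
5 | Grace Wilson | Fall 2024 | B-
6 | Quinn Jones | Fall 2024 | C-
7 | Quinn Garcia | Fall 2024 | A-
10 | Henry Davis | Fall 2024 | F
11 | Noah Smith | Fall 2024 | B+
2 | Quinn Wilson | Spring 2024 | B+
4 | Henry Davis | Spring 2024 | C-
9 | Rose Williams | Spring 2024 | B
13 | Kate Davis | Spring 2024 | C-
14 | Rose Williams | Spring 2024 | C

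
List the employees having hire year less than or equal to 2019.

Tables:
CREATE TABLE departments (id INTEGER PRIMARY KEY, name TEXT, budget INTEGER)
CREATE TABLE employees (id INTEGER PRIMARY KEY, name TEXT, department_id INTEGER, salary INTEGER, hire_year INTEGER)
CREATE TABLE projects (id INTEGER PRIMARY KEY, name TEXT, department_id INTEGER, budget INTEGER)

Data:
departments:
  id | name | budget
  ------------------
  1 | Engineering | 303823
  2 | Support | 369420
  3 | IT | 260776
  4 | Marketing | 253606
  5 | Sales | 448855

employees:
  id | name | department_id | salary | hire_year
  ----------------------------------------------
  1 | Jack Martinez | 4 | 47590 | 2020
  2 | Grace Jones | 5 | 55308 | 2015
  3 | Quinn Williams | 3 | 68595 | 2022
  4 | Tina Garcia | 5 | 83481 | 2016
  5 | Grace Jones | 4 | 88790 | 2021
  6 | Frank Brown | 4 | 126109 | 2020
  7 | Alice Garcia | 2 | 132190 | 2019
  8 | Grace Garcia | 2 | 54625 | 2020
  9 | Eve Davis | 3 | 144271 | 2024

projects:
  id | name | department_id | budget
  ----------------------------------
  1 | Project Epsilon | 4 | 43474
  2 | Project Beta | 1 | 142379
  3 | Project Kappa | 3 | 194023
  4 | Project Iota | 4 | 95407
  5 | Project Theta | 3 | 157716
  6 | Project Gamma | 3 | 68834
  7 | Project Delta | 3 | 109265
SELECT name, hire_year FROM employees WHERE hire_year <= 2019

Execution result:
name | hire_year
Grace Jones | 2015
Tina Garcia | 2016
Alice Garcia | 2019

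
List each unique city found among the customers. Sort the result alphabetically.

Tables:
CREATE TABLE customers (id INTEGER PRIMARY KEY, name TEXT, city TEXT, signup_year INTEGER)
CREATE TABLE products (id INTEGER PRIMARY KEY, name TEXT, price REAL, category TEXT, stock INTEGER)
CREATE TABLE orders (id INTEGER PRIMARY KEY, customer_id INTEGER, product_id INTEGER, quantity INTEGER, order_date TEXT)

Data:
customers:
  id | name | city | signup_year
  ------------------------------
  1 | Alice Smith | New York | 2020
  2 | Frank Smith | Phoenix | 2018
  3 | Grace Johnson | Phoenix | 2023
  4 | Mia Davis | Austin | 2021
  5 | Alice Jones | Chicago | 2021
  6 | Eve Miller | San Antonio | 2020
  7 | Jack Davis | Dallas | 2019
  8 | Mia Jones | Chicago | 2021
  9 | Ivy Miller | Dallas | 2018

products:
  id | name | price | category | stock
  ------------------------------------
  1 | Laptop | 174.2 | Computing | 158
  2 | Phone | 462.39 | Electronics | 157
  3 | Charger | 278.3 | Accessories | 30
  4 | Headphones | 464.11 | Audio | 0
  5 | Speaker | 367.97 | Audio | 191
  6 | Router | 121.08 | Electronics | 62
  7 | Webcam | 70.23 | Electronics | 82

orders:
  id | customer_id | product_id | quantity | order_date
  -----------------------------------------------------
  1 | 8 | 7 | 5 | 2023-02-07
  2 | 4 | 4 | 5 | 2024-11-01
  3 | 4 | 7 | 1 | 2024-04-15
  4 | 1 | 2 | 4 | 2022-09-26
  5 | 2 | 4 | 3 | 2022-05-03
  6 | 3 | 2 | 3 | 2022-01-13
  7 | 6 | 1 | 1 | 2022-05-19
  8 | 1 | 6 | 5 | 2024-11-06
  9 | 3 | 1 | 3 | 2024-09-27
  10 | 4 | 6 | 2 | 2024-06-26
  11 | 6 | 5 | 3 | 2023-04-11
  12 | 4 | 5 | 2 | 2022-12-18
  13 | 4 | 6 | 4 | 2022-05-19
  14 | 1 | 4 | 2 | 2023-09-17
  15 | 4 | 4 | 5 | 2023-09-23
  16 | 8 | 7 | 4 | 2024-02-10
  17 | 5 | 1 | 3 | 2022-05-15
SELECT DISTINCT city FROM customers ORDER BY city

Execution result:
city
Austin
Chicago
Dallas
New York
Phoenix
San Antonio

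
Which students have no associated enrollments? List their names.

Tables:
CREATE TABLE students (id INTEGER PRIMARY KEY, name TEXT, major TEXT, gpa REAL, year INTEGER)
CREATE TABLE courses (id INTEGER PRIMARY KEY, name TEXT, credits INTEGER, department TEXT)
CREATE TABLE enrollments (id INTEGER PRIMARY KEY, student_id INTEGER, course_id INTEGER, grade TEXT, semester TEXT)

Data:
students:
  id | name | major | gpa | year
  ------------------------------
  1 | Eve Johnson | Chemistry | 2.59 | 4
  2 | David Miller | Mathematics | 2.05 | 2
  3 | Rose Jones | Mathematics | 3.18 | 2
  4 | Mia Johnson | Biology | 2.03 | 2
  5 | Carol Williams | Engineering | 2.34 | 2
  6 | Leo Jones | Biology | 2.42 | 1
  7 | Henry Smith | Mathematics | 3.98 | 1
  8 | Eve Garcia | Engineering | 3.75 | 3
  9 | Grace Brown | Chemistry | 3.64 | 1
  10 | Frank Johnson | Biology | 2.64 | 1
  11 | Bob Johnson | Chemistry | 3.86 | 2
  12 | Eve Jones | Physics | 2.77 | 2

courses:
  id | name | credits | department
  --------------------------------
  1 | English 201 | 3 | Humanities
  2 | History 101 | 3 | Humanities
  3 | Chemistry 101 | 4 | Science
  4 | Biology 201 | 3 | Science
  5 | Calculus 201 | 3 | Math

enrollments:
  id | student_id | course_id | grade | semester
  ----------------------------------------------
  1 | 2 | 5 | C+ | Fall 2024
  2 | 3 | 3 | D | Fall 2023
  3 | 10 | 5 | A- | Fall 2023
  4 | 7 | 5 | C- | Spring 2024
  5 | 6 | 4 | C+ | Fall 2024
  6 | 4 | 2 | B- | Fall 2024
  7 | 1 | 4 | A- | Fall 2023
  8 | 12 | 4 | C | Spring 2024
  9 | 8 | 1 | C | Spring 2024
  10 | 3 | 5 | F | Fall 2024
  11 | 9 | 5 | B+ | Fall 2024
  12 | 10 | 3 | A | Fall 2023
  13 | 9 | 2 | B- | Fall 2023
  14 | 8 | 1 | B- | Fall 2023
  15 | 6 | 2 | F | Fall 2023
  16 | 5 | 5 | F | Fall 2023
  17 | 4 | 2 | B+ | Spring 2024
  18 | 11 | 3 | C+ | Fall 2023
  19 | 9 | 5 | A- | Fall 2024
SELECT p.name FROM students p LEFT JOIN enrollments c ON c.student_id = p.id WHERE c.id IS NULL

Execution result:
(no rows)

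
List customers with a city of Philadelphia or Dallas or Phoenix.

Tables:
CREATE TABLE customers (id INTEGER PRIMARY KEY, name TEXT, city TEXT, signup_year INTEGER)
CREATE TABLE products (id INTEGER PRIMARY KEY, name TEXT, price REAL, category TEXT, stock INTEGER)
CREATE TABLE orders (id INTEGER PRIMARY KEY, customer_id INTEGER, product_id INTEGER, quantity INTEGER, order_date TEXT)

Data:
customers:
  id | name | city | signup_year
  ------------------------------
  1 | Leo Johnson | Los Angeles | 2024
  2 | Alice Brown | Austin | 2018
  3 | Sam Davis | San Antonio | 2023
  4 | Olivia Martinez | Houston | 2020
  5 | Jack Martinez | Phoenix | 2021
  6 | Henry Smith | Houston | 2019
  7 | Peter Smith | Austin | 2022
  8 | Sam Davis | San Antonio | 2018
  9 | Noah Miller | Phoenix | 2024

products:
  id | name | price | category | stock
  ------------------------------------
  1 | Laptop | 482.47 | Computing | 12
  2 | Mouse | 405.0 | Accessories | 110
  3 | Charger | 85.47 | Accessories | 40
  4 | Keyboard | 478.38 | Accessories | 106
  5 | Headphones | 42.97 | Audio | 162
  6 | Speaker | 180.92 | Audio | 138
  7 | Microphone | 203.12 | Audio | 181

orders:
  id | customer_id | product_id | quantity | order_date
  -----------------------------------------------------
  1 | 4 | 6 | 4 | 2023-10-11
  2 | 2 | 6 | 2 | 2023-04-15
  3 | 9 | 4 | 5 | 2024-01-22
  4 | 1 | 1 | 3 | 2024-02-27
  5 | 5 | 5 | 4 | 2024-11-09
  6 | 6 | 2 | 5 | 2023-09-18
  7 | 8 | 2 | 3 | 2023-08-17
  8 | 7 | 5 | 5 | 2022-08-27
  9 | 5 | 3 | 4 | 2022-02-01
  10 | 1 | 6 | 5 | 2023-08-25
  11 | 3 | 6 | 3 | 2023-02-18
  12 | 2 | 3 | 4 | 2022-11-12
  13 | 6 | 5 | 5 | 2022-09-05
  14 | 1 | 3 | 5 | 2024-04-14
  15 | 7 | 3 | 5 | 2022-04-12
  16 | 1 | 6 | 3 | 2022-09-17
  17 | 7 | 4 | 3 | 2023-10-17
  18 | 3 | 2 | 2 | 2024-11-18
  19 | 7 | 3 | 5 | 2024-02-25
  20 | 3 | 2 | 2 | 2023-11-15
SELECT name, city FROM customers WHERE city IN ('Philadelphia', 'Dallas', 'Phoenix')

Execution result:
name | city
Jack Martinez | Phoenix
Noah Miller | Phoenix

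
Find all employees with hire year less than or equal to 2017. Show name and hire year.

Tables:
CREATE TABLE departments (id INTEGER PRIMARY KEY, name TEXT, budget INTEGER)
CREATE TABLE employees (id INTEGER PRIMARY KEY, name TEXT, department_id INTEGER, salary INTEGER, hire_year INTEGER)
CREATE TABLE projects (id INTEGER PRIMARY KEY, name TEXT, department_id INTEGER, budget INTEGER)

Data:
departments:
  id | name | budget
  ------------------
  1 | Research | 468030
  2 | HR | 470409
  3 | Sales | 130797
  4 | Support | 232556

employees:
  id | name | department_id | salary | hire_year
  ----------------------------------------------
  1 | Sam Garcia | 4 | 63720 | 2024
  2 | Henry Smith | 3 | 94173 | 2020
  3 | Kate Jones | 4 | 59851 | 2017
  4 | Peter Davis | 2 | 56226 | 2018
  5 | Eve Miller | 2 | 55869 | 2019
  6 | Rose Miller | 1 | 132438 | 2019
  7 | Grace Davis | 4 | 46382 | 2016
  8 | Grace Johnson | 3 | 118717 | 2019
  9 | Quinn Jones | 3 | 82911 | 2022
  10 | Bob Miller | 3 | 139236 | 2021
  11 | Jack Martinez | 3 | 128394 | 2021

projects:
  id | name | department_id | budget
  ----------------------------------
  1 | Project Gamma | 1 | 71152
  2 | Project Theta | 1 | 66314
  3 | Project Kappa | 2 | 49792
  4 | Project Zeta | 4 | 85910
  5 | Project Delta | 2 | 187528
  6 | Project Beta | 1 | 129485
SELECT name, hire_year FROM employees WHERE hire_year <= 2017

Execution result:
name | hire_year
Kate Jones | 2017
Grace Davis | 2016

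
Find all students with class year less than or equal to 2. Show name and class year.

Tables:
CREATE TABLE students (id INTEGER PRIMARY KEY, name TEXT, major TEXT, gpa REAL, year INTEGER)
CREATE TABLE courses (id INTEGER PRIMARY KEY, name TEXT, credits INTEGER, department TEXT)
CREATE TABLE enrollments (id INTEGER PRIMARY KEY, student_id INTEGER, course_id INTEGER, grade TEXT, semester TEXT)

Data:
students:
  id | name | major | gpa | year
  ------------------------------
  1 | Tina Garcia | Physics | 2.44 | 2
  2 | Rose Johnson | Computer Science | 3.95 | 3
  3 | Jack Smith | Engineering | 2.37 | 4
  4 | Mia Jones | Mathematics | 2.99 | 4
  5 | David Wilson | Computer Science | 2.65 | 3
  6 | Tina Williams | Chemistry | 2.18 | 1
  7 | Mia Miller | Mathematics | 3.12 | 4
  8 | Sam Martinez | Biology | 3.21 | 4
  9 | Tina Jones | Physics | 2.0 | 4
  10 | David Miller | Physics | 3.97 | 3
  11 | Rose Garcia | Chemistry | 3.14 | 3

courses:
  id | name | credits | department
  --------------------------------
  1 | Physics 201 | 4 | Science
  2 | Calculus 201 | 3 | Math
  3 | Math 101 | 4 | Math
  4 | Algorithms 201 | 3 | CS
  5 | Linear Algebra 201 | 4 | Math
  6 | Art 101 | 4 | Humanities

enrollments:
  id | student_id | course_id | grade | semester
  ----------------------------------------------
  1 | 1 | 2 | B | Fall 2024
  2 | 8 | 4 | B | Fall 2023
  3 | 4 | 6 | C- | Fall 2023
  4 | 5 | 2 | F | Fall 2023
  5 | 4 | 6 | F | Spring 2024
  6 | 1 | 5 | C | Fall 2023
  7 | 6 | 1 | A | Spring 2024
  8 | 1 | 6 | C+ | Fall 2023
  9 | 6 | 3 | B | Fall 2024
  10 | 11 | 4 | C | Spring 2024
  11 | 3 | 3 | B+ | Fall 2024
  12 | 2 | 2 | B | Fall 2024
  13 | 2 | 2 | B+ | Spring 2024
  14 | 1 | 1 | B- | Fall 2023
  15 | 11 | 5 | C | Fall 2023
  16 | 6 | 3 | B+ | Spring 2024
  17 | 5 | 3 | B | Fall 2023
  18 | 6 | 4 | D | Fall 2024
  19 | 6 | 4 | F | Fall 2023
SELECT name, year FROM students WHERE year <= 2

Execution result:
name | year
Tina Garcia | 2
Tina Williams | 1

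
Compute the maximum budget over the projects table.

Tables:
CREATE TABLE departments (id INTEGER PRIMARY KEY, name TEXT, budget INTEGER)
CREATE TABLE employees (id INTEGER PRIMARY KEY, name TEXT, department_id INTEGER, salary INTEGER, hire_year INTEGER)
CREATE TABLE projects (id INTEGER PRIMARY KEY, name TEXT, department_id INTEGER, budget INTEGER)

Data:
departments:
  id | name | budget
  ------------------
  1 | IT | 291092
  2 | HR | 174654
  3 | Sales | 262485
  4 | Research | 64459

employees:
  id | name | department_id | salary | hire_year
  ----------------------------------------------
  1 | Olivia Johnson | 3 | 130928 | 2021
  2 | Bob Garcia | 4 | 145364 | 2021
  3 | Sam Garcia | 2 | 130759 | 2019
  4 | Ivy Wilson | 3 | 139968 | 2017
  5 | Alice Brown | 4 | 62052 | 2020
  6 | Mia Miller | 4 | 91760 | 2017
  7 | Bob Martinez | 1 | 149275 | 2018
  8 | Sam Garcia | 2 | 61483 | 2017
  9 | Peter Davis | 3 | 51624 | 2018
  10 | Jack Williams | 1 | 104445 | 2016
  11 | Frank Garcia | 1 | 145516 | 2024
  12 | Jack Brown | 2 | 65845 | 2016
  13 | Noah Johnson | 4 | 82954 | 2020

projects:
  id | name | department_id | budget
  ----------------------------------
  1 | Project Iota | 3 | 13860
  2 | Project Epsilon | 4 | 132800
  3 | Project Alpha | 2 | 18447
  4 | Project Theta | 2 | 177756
SELECT MAX(budget) FROM projects

Execution result:
177756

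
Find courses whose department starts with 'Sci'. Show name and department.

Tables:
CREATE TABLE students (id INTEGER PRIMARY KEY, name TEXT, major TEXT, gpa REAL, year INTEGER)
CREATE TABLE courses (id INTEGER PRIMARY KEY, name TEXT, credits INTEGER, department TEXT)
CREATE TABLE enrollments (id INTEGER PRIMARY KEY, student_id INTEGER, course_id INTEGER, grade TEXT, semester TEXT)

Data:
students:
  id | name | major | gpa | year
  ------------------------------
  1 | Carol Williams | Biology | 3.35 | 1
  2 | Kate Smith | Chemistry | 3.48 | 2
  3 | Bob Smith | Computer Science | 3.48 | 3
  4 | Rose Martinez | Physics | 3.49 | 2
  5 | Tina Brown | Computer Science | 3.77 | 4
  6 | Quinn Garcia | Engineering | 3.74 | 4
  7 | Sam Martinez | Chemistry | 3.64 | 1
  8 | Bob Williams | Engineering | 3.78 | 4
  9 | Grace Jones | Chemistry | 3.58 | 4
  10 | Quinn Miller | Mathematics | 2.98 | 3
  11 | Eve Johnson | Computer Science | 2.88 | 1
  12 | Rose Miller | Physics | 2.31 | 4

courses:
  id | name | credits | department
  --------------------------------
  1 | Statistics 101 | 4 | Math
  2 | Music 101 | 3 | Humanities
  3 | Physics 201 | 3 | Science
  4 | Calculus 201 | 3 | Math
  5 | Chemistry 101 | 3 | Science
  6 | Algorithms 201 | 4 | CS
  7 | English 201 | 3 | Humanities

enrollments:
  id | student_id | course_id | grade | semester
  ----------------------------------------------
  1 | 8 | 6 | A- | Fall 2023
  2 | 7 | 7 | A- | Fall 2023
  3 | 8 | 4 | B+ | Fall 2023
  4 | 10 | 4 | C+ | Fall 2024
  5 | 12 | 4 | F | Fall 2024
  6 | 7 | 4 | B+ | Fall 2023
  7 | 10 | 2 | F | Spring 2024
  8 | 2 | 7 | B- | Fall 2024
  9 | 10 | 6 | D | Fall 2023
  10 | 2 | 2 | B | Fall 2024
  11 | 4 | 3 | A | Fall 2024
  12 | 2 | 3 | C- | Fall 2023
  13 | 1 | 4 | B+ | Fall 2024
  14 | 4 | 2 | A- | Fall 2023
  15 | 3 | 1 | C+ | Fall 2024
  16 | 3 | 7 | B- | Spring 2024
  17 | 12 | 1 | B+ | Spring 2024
SELECT name, department FROM courses WHERE department LIKE 'Sci%'

Execution result:
name | department
Physics 201 | Science
Chemistry 101 | Science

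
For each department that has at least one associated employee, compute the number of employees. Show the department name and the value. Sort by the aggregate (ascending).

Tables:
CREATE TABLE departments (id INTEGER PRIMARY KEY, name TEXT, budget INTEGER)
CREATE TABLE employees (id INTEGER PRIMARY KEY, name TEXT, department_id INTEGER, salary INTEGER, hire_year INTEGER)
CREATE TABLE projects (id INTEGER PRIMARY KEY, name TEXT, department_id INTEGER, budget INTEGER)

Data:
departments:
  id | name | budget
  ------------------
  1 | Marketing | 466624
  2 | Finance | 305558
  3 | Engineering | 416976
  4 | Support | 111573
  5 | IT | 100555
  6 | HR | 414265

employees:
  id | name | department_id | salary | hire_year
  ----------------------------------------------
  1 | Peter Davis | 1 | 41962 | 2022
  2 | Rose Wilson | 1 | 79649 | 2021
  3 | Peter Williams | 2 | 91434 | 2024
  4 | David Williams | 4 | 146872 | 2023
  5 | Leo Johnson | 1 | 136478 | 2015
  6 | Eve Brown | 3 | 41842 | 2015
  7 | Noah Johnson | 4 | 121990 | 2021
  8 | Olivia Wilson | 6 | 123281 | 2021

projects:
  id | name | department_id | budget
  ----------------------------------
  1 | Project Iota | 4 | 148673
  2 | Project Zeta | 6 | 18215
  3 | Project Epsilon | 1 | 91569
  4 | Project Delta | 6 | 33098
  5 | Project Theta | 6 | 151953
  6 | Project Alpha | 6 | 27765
SELECT p.name, COUNT(*) AS n FROM employees c JOIN departments p ON c.department_id = p.id GROUP BY p.id, p.name ORDER BY n ASC

Execution result:
name | n
Finance | 1
Engineering | 1
HR | 1
Support | 2
Marketing | 3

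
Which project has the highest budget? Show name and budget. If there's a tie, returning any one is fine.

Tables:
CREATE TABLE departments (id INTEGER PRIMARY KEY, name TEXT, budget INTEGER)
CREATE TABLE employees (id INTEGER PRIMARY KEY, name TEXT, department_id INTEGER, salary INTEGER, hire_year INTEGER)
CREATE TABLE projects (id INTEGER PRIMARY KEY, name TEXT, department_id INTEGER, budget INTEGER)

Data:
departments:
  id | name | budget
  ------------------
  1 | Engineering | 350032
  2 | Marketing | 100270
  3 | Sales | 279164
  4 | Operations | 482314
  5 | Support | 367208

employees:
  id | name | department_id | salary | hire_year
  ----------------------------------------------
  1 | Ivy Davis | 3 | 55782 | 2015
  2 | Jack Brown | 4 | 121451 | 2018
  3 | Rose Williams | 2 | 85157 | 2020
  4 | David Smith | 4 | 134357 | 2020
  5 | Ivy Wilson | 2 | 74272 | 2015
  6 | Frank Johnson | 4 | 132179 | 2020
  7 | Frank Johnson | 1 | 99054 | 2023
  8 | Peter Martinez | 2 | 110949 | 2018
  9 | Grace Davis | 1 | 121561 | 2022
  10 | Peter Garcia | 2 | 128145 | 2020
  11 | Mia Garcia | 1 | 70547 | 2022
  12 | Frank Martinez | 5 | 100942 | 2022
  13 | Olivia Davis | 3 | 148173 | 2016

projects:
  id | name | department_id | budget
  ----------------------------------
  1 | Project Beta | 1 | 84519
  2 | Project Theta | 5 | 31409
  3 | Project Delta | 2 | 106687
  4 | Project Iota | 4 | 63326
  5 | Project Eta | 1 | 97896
SELECT name, budget FROM projects ORDER BY budget DESC LIMIT 1

Execution result:
name | budget
Project Delta | 106687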